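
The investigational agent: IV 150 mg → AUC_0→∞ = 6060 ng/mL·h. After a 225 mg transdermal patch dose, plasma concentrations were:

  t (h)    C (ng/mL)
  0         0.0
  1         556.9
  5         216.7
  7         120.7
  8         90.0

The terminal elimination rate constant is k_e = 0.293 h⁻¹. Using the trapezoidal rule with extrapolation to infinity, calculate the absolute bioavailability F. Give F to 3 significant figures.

Trapezoidal AUC_0→8 (transdermal patch):
  [0→1]: (0.0+556.9)/2 × 1 = 278.45
  [1→5]: (556.9+216.7)/2 × 4 = 1547.2
  [5→7]: (216.7+120.7)/2 × 2 = 337.4
  [7→8]: (120.7+90.0)/2 × 1 = 105.35
  Sum = 2268.4 ng/mL·h
Tail: C_last/k_e = 90.0/0.293 = 307.167
AUC_0→∞ (transdermal patch) = 2268.4 + 307.167 = 2575.567 ng/mL·h
F = (AUC_ev/D_ev)/(AUC_iv/D_iv) = (2575.567/225)/(6060/150) = 11.447/40.4 = 0.2833

F = 0.283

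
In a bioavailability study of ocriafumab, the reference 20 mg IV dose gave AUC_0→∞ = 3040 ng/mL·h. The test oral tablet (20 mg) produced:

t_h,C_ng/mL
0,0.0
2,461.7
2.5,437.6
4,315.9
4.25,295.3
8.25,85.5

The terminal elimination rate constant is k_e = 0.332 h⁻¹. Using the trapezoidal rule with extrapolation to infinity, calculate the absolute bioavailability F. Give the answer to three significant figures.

Trapezoidal AUC_0→8.25 (oral tablet):
  [0→2]: (0.0+461.7)/2 × 2 = 461.7
  [2→2.5]: (461.7+437.6)/2 × 0.5 = 224.825
  [2.5→4]: (437.6+315.9)/2 × 1.5 = 565.125
  [4→4.25]: (315.9+295.3)/2 × 0.25 = 76.4
  [4.25→8.25]: (295.3+85.5)/2 × 4 = 761.6
  Sum = 2089.65 ng/mL·h
Tail: C_last/k_e = 85.5/0.332 = 257.530
AUC_0→∞ (oral tablet) = 2089.65 + 257.530 = 2347.18 ng/mL·h
F = (AUC_ev/D_ev)/(AUC_iv/D_iv) = (2347.18/20)/(3040/20) = 117.359/152 = 0.7721

F = 0.772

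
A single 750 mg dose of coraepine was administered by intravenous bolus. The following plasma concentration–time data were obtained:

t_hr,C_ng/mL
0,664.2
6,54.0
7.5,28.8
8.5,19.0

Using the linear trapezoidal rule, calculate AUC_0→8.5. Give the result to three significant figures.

Trapezoidal AUC_0→8.5:
  [0→6]: (664.2+54.0)/2 × 6 = 2154.6
  [6→7.5]: (54.0+28.8)/2 × 1.5 = 62.1
  [7.5→8.5]: (28.8+19.0)/2 × 1 = 23.9
  Sum = 2240.6 ng/mL·hr

AUC = 2240 ng/mL·hr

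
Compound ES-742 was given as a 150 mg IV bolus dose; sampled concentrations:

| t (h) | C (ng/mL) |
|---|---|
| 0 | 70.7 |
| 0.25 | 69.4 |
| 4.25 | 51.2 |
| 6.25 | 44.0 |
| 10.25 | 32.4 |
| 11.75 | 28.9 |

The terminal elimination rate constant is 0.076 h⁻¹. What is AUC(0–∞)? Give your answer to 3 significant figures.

Trapezoidal AUC_0→11.75:
  [0→0.25]: (70.7+69.4)/2 × 0.25 = 17.5125
  [0.25→4.25]: (69.4+51.2)/2 × 4 = 241.2
  [4.25→6.25]: (51.2+44.0)/2 × 2 = 95.2
  [6.25→10.25]: (44.0+32.4)/2 × 4 = 152.8
  [10.25→11.75]: (32.4+28.9)/2 × 1.5 = 45.975
  Sum = 552.6875 ng/mL·h
Extrapolated tail: C_last / k_e = 28.9 / 0.076 = 380.263
AUC_0→∞ = 552.6875 + 380.263 = 932.9505 ng/mL·h

AUC = 933 ng/mL·h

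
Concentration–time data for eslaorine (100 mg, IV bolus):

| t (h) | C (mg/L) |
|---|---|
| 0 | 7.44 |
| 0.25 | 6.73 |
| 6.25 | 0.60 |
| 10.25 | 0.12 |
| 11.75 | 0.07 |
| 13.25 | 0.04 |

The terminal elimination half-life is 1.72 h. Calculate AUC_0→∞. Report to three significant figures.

AUC = 25.5 mg/L·h

Trapezoidal AUC_0→13.25:
  [0→0.25]: (7.44+6.73)/2 × 0.25 = 1.77125
  [0.25→6.25]: (6.73+0.60)/2 × 6 = 21.99
  [6.25→10.25]: (0.60+0.12)/2 × 4 = 1.44
  [10.25→11.75]: (0.12+0.07)/2 × 1.5 = 0.1425
  [11.75→13.25]: (0.07+0.04)/2 × 1.5 = 0.0825
  Sum = 25.42625 mg/L·h
k_e = ln2 / t½ = 0.693147 / 1.72 = 0.4030 h^-1
Extrapolated tail: C_last / k_e = 0.04 / 0.403 = 0.099
AUC_0→∞ = 25.42625 + 0.099 = 25.52525 mg/L·h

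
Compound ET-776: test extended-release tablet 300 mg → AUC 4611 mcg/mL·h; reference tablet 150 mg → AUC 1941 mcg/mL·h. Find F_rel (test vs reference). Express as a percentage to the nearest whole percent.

F_rel = (AUC_test/D_test) / (AUC_ref/D_ref)
      = (4611/300) / (1941/150)
      = 15.37 / 12.94 = 1.1878 = 118.78%

F_rel = 119%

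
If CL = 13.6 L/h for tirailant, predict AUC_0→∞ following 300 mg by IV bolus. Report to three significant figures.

AUC_0→∞ = Dose_iv / CL
        = 300 / 13.6 = 22.0588 mg/L·h

AUC = 22.1 mg/L·h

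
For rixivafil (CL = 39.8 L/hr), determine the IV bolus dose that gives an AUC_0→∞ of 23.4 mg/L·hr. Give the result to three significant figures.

Dose = 931 mg

Dose_iv = CL × AUC_0→∞
     = 39.8 × 23.4 = 931.32 mg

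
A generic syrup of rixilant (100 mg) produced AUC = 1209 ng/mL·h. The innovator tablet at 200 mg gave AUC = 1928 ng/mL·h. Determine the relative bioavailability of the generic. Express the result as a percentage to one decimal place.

F_rel = (AUC_test/D_test) / (AUC_ref/D_ref)
      = (1209/100) / (1928/200)
      = 12.09 / 9.64 = 1.2541 = 125.41%

F_rel = 125.4%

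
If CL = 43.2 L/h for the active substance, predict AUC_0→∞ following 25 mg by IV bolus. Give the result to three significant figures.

AUC_0→∞ = Dose_iv / CL
        = 25 / 43.2 = 0.578704 mg/L·h

AUC = 0.579 mg/L·h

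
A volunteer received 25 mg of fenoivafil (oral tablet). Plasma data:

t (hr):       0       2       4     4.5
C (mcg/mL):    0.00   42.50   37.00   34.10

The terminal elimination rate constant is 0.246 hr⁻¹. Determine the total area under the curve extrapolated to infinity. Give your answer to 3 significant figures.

AUC = 278 mcg/mL·hr

Trapezoidal AUC_0→4.5:
  [0→2]: (0.00+42.50)/2 × 2 = 42.5
  [2→4]: (42.50+37.00)/2 × 2 = 79.5
  [4→4.5]: (37.00+34.10)/2 × 0.5 = 17.775
  Sum = 139.775 mcg/mL·hr
Extrapolated tail: C_last / k_e = 34.10 / 0.246 = 138.618
AUC_0→∞ = 139.775 + 138.618 = 278.393 mcg/mL·hr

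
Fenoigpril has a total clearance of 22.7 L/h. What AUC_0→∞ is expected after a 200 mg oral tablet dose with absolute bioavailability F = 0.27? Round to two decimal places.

AUC = 2.38 mg/L·h

AUC_0→∞ = F × Dose / CL
        = 0.27 × 200 / 22.7 = 2.37885 mg/L·h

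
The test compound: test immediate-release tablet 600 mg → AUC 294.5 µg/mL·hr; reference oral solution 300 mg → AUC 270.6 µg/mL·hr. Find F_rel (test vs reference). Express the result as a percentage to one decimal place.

F_rel = (AUC_test/D_test) / (AUC_ref/D_ref)
      = (294.5/600) / (270.6/300)
      = 0.490833 / 0.902 = 0.5442 = 54.42%

F_rel = 54.4%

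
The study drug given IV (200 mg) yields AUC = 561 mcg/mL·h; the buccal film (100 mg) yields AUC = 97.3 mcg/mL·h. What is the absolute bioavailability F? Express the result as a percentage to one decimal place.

F = 34.7%

F = (AUC_ev / D_ev) / (AUC_iv / D_iv)
  = (97.3/100) / (561/200)
  = 0.973 / 2.805 = 0.3469
  = 34.69%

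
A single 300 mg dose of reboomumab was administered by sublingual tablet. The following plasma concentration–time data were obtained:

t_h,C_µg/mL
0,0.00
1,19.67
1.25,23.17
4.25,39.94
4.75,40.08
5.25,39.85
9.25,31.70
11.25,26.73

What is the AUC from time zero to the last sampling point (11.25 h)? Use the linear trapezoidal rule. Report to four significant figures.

Trapezoidal AUC_0→11.25:
  [0→1]: (0.00+19.67)/2 × 1 = 9.835
  [1→1.25]: (19.67+23.17)/2 × 0.25 = 5.355
  [1.25→4.25]: (23.17+39.94)/2 × 3 = 94.665
  [4.25→4.75]: (39.94+40.08)/2 × 0.5 = 20.005
  [4.75→5.25]: (40.08+39.85)/2 × 0.5 = 19.9825
  [5.25→9.25]: (39.85+31.70)/2 × 4 = 143.1
  [9.25→11.25]: (31.70+26.73)/2 × 2 = 58.43
  Sum = 351.3725 µg/mL·h

AUC = 351.4 µg/mL·h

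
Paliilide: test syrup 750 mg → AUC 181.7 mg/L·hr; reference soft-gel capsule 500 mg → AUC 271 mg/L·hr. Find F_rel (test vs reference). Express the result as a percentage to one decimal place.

F_rel = 44.7%

F_rel = (AUC_test/D_test) / (AUC_ref/D_ref)
      = (181.7/750) / (271/500)
      = 0.242267 / 0.542 = 0.4470 = 44.70%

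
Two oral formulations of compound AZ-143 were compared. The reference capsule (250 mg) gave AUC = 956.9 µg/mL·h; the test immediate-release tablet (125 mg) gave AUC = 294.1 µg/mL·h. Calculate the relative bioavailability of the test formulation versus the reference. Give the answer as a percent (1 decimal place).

F_rel = (AUC_test/D_test) / (AUC_ref/D_ref)
      = (294.1/125) / (956.9/250)
      = 2.3528 / 3.8276 = 0.6147 = 61.47%

F_rel = 61.5%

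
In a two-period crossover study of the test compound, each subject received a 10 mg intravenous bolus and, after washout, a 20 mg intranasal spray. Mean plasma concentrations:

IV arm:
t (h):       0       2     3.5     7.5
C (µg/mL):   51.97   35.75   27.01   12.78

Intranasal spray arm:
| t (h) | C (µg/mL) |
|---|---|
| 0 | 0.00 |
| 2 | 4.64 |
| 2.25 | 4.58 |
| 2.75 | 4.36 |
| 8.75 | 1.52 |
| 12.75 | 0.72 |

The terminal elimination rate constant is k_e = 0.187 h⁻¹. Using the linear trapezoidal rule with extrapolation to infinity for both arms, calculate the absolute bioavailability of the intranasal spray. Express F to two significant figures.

Trapezoidal AUC_0→7.5 (IV):
  [0→2]: (51.97+35.75)/2 × 2 = 87.72
  [2→3.5]: (35.75+27.01)/2 × 1.5 = 47.07
  [3.5→7.5]: (27.01+12.78)/2 × 4 = 79.58
  Sum = 214.37 µg/mL·h
IV tail: 12.78/0.187 = 68.342; AUC_iv,0→∞ = 214.37 + 68.342 = 282.712 µg/mL·h
Trapezoidal AUC_0→12.75 (intranasal spray):
  [0→2]: (0.00+4.64)/2 × 2 = 4.64
  [2→2.25]: (4.64+4.58)/2 × 0.25 = 1.1525
  [2.25→2.75]: (4.58+4.36)/2 × 0.5 = 2.235
  [2.75→8.75]: (4.36+1.52)/2 × 6 = 17.64
  [8.75→12.75]: (1.52+0.72)/2 × 4 = 4.48
  Sum = 30.1475 µg/mL·h
intranasal spray tail: 0.72/0.187 = 3.850; AUC_ev,0→∞ = 30.1475 + 3.850 = 33.9975 µg/mL·h
F = (AUC_ev/D_ev)/(AUC_iv/D_iv) = (33.9975/20)/(282.712/10) = 1.699875/28.2712 = 0.0601

F = 0.060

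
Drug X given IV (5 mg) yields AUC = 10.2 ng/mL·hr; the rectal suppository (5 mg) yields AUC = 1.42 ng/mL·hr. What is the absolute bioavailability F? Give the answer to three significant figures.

F = (AUC_ev / D_ev) / (AUC_iv / D_iv)
  = (1.42/5) / (10.2/5)
  = 0.284 / 2.04 = 0.1392

F = 0.139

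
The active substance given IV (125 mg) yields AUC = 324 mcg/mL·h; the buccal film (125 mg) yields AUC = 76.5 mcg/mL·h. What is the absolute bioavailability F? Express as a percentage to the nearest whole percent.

F = 24%

F = (AUC_ev / D_ev) / (AUC_iv / D_iv)
  = (76.5/125) / (324/125)
  = 0.612 / 2.592 = 0.2361
  = 23.61%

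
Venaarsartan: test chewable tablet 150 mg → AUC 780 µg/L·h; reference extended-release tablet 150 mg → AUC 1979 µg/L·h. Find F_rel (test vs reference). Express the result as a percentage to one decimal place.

F_rel = 39.4%

F_rel = (AUC_test/D_test) / (AUC_ref/D_ref)
      = (780/150) / (1979/150)
      = 5.2 / 13.1933 = 0.3941 = 39.41%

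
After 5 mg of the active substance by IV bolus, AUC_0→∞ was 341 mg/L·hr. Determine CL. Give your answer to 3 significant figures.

CL = Dose_iv / AUC_0→∞
   = 5 / 341 = 0.0146628 L/hr

CL = 0.0147 L/hr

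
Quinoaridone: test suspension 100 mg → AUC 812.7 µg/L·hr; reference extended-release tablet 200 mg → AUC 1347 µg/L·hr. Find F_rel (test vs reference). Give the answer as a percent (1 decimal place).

F_rel = (AUC_test/D_test) / (AUC_ref/D_ref)
      = (812.7/100) / (1347/200)
      = 8.127 / 6.735 = 1.2067 = 120.67%

F_rel = 120.7%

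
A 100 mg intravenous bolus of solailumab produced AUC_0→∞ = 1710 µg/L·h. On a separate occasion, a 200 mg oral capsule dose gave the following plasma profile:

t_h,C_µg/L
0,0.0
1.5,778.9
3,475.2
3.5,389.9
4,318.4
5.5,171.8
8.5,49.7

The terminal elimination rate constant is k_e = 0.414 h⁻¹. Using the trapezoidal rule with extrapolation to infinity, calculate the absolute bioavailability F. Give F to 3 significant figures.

F = 0.801

Trapezoidal AUC_0→8.5 (oral capsule):
  [0→1.5]: (0.0+778.9)/2 × 1.5 = 584.175
  [1.5→3]: (778.9+475.2)/2 × 1.5 = 940.575
  [3→3.5]: (475.2+389.9)/2 × 0.5 = 216.275
  [3.5→4]: (389.9+318.4)/2 × 0.5 = 177.075
  [4→5.5]: (318.4+171.8)/2 × 1.5 = 367.65
  [5.5→8.5]: (171.8+49.7)/2 × 3 = 332.25
  Sum = 2618.0 µg/L·h
Tail: C_last/k_e = 49.7/0.414 = 120.048
AUC_0→∞ (oral capsule) = 2618.0 + 120.048 = 2738.048 µg/L·h
F = (AUC_ev/D_ev)/(AUC_iv/D_iv) = (2738.048/200)/(1710/100) = 13.69024/17.1 = 0.8006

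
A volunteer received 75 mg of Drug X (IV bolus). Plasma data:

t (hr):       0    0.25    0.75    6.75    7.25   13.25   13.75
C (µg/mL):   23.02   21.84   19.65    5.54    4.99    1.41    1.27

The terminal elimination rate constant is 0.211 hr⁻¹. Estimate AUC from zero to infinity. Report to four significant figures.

AUC = 120.1 µg/mL·hr

Trapezoidal AUC_0→13.75:
  [0→0.25]: (23.02+21.84)/2 × 0.25 = 5.6075
  [0.25→0.75]: (21.84+19.65)/2 × 0.5 = 10.3725
  [0.75→6.75]: (19.65+5.54)/2 × 6 = 75.57
  [6.75→7.25]: (5.54+4.99)/2 × 0.5 = 2.6325
  [7.25→13.25]: (4.99+1.41)/2 × 6 = 19.2
  [13.25→13.75]: (1.41+1.27)/2 × 0.5 = 0.67
  Sum = 114.0525 µg/mL·hr
Extrapolated tail: C_last / k_e = 1.27 / 0.211 = 6.019
AUC_0→∞ = 114.0525 + 6.019 = 120.0715 µg/mL·hr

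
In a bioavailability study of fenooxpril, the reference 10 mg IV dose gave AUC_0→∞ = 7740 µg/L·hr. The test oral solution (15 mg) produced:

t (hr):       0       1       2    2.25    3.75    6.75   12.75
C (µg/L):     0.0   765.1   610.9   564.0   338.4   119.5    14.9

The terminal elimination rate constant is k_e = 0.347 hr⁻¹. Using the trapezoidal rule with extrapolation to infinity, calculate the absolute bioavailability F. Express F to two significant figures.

F = 0.26

Trapezoidal AUC_0→12.75 (oral solution):
  [0→1]: (0.0+765.1)/2 × 1 = 382.55
  [1→2]: (765.1+610.9)/2 × 1 = 688.0
  [2→2.25]: (610.9+564.0)/2 × 0.25 = 146.8625
  [2.25→3.75]: (564.0+338.4)/2 × 1.5 = 676.8
  [3.75→6.75]: (338.4+119.5)/2 × 3 = 686.85
  [6.75→12.75]: (119.5+14.9)/2 × 6 = 403.2
  Sum = 2984.2625 µg/L·hr
Tail: C_last/k_e = 14.9/0.347 = 42.939
AUC_0→∞ (oral solution) = 2984.2625 + 42.939 = 3027.2015 µg/L·hr
F = (AUC_ev/D_ev)/(AUC_iv/D_iv) = (3027.2015/15)/(7740/10) = 201.813/774 = 0.2607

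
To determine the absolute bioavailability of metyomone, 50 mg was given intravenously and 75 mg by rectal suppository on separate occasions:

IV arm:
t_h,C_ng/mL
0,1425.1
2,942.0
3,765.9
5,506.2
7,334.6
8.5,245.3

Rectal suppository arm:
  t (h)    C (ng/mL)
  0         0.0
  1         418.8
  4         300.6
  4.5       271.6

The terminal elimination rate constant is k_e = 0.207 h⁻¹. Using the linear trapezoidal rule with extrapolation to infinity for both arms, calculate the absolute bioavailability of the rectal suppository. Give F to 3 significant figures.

Trapezoidal AUC_0→8.5 (IV):
  [0→2]: (1425.1+942.0)/2 × 2 = 2367.1
  [2→3]: (942.0+765.9)/2 × 1 = 853.95
  [3→5]: (765.9+506.2)/2 × 2 = 1272.1
  [5→7]: (506.2+334.6)/2 × 2 = 840.8
  [7→8.5]: (334.6+245.3)/2 × 1.5 = 434.925
  Sum = 5768.875 ng/mL·h
IV tail: 245.3/0.207 = 1185.024; AUC_iv,0→∞ = 5768.875 + 1185.024 = 6953.899 ng/mL·h
Trapezoidal AUC_0→4.5 (rectal suppository):
  [0→1]: (0.0+418.8)/2 × 1 = 209.4
  [1→4]: (418.8+300.6)/2 × 3 = 1079.1
  [4→4.5]: (300.6+271.6)/2 × 0.5 = 143.05
  Sum = 1431.55 ng/mL·h
rectal suppository tail: 271.6/0.207 = 1312.077; AUC_ev,0→∞ = 1431.55 + 1312.077 = 2743.627 ng/mL·h
F = (AUC_ev/D_ev)/(AUC_iv/D_iv) = (2743.627/75)/(6953.899/50) = 36.5817/139.07798 = 0.2630

F = 0.263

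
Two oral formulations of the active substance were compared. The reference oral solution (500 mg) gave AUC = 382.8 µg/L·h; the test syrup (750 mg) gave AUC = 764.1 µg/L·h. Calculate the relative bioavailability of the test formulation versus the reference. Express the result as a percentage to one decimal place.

F_rel = 133.1%

F_rel = (AUC_test/D_test) / (AUC_ref/D_ref)
      = (764.1/750) / (382.8/500)
      = 1.0188 / 0.7656 = 1.3307 = 133.07%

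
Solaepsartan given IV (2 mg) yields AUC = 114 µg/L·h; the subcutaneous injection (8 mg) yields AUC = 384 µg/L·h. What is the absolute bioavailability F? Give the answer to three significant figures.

F = (AUC_ev / D_ev) / (AUC_iv / D_iv)
  = (384/8) / (114/2)
  = 48 / 57 = 0.8421

F = 0.842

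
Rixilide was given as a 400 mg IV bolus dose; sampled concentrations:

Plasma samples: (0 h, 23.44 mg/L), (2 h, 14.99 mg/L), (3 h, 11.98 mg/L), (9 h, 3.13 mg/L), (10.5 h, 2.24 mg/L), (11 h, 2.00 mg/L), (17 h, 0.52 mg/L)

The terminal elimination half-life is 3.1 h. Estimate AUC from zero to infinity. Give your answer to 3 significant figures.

AUC = 112 mg/L·h

Trapezoidal AUC_0→17:
  [0→2]: (23.44+14.99)/2 × 2 = 38.43
  [2→3]: (14.99+11.98)/2 × 1 = 13.485
  [3→9]: (11.98+3.13)/2 × 6 = 45.33
  [9→10.5]: (3.13+2.24)/2 × 1.5 = 4.0275
  [10.5→11]: (2.24+2.00)/2 × 0.5 = 1.06
  [11→17]: (2.00+0.52)/2 × 6 = 7.56
  Sum = 109.8925 mg/L·h
k_e = ln2 / t½ = 0.693147 / 3.1 = 0.2236 h^-1
Extrapolated tail: C_last / k_e = 0.52 / 0.2236 = 2.326
AUC_0→∞ = 109.8925 + 2.326 = 112.2185 mg/L·h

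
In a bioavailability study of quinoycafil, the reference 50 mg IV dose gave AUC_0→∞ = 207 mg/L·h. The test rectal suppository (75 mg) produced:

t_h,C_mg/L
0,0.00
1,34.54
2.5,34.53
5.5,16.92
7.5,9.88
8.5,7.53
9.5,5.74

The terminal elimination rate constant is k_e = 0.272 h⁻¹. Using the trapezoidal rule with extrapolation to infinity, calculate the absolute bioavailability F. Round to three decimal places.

Trapezoidal AUC_0→9.5 (rectal suppository):
  [0→1]: (0.00+34.54)/2 × 1 = 17.27
  [1→2.5]: (34.54+34.53)/2 × 1.5 = 51.8025
  [2.5→5.5]: (34.53+16.92)/2 × 3 = 77.175
  [5.5→7.5]: (16.92+9.88)/2 × 2 = 26.8
  [7.5→8.5]: (9.88+7.53)/2 × 1 = 8.705
  [8.5→9.5]: (7.53+5.74)/2 × 1 = 6.635
  Sum = 188.3875 mg/L·h
Tail: C_last/k_e = 5.74/0.272 = 21.103
AUC_0→∞ (rectal suppository) = 188.3875 + 21.103 = 209.4905 mg/L·h
F = (AUC_ev/D_ev)/(AUC_iv/D_iv) = (209.4905/75)/(207/50) = 2.79321/4.14 = 0.6747

F = 0.675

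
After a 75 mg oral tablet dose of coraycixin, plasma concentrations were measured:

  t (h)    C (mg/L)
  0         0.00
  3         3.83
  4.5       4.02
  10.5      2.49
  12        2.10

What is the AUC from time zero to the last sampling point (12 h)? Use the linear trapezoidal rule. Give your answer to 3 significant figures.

AUC = 34.6 mg/L·h

Trapezoidal AUC_0→12:
  [0→3]: (0.00+3.83)/2 × 3 = 5.745
  [3→4.5]: (3.83+4.02)/2 × 1.5 = 5.8875
  [4.5→10.5]: (4.02+2.49)/2 × 6 = 19.53
  [10.5→12]: (2.49+2.10)/2 × 1.5 = 3.4425
  Sum = 34.605 mg/L·h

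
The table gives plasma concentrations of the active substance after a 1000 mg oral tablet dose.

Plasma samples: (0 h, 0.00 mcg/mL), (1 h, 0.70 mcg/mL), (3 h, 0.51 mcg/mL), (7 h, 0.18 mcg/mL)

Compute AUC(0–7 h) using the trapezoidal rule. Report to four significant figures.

Trapezoidal AUC_0→7:
  [0→1]: (0.00+0.70)/2 × 1 = 0.35
  [1→3]: (0.70+0.51)/2 × 2 = 1.21
  [3→7]: (0.51+0.18)/2 × 4 = 1.38
  Sum = 2.94 mcg/mL·h

AUC = 2.940 mcg/mL·h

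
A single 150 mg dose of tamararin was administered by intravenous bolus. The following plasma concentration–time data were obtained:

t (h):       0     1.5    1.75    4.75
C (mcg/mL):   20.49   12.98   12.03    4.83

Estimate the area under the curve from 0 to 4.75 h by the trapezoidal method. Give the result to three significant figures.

Trapezoidal AUC_0→4.75:
  [0→1.5]: (20.49+12.98)/2 × 1.5 = 25.1025
  [1.5→1.75]: (12.98+12.03)/2 × 0.25 = 3.12625
  [1.75→4.75]: (12.03+4.83)/2 × 3 = 25.29
  Sum = 53.51875 mcg/mL·h

AUC = 53.5 mcg/mL·h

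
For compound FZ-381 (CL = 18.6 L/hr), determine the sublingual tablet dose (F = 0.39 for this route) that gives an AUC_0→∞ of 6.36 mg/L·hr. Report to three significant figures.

Dose = 303 mg

Dose = CL × AUC_0→∞ / F
     = 18.6 × 6.36 / 0.39 = 303.323 mg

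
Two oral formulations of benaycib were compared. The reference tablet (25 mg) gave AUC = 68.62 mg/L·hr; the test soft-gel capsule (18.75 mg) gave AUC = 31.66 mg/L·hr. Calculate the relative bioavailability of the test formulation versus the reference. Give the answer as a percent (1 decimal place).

F_rel = 61.5%

F_rel = (AUC_test/D_test) / (AUC_ref/D_ref)
      = (31.66/18.75) / (68.62/25)
      = 1.68853 / 2.7448 = 0.6152 = 61.52%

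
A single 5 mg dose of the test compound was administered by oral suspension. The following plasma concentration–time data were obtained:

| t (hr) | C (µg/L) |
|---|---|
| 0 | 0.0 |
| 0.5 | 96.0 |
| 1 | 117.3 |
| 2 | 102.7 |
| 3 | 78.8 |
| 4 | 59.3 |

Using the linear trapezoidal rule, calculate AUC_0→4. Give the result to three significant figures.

Trapezoidal AUC_0→4:
  [0→0.5]: (0.0+96.0)/2 × 0.5 = 24.0
  [0.5→1]: (96.0+117.3)/2 × 0.5 = 53.325
  [1→2]: (117.3+102.7)/2 × 1 = 110.0
  [2→3]: (102.7+78.8)/2 × 1 = 90.75
  [3→4]: (78.8+59.3)/2 × 1 = 69.05
  Sum = 347.125 µg/L·hr

AUC = 347 µg/L·hr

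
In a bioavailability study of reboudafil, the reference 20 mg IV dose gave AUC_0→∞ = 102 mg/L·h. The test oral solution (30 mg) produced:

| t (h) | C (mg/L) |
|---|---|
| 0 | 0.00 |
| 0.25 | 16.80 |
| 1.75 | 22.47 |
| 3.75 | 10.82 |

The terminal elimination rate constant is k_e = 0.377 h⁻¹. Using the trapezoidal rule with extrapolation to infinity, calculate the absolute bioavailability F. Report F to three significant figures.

Trapezoidal AUC_0→3.75 (oral solution):
  [0→0.25]: (0.00+16.80)/2 × 0.25 = 2.1
  [0.25→1.75]: (16.80+22.47)/2 × 1.5 = 29.4525
  [1.75→3.75]: (22.47+10.82)/2 × 2 = 33.29
  Sum = 64.8425 mg/L·h
Tail: C_last/k_e = 10.82/0.377 = 28.700
AUC_0→∞ (oral solution) = 64.8425 + 28.700 = 93.5425 mg/L·h
F = (AUC_ev/D_ev)/(AUC_iv/D_iv) = (93.5425/30)/(102/20) = 3.11808/5.1 = 0.6114

F = 0.611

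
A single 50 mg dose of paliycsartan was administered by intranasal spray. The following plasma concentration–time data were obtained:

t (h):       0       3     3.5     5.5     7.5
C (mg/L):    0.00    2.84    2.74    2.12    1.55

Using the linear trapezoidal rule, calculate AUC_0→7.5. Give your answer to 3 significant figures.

AUC = 14.2 mg/L·h

Trapezoidal AUC_0→7.5:
  [0→3]: (0.00+2.84)/2 × 3 = 4.26
  [3→3.5]: (2.84+2.74)/2 × 0.5 = 1.395
  [3.5→5.5]: (2.74+2.12)/2 × 2 = 4.86
  [5.5→7.5]: (2.12+1.55)/2 × 2 = 3.67
  Sum = 14.185 mg/L·h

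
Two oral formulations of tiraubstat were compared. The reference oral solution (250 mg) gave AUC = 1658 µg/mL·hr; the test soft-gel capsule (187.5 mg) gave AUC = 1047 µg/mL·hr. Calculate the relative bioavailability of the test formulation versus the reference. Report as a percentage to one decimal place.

F_rel = 84.2%

F_rel = (AUC_test/D_test) / (AUC_ref/D_ref)
      = (1047/187.5) / (1658/250)
      = 5.584 / 6.632 = 0.8420 = 84.20%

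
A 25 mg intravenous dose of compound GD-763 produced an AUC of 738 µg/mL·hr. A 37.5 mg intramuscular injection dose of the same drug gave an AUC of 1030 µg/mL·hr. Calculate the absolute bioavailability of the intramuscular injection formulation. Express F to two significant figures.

F = 0.93

F = (AUC_ev / D_ev) / (AUC_iv / D_iv)
  = (1030/37.5) / (738/25)
  = 27.4667 / 29.52 = 0.9304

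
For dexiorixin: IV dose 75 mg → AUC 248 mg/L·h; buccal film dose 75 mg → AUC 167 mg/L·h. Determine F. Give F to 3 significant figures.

F = (AUC_ev / D_ev) / (AUC_iv / D_iv)
  = (167/75) / (248/75)
  = 2.22667 / 3.30667 = 0.6734

F = 0.673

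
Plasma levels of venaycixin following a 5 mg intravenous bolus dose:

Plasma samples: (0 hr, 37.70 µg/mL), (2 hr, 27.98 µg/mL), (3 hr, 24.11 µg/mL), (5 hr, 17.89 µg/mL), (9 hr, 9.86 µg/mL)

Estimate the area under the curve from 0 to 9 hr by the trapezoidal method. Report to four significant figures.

AUC = 189.2 µg/mL·hr

Trapezoidal AUC_0→9:
  [0→2]: (37.70+27.98)/2 × 2 = 65.68
  [2→3]: (27.98+24.11)/2 × 1 = 26.045
  [3→5]: (24.11+17.89)/2 × 2 = 42.0
  [5→9]: (17.89+9.86)/2 × 4 = 55.5
  Sum = 189.225 µg/mL·hr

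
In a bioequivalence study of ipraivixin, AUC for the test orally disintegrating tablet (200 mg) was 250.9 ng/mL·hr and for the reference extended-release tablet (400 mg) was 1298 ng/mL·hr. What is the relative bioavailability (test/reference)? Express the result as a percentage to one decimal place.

F_rel = (AUC_test/D_test) / (AUC_ref/D_ref)
      = (250.9/200) / (1298/400)
      = 1.2545 / 3.245 = 0.3866 = 38.66%

F_rel = 38.7%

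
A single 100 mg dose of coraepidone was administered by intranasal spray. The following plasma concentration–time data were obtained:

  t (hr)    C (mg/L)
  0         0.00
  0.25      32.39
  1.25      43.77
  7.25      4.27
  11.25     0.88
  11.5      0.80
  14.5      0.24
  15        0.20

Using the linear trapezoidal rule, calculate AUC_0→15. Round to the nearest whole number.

Trapezoidal AUC_0→15:
  [0→0.25]: (0.00+32.39)/2 × 0.25 = 4.04875
  [0.25→1.25]: (32.39+43.77)/2 × 1 = 38.08
  [1.25→7.25]: (43.77+4.27)/2 × 6 = 144.12
  [7.25→11.25]: (4.27+0.88)/2 × 4 = 10.3
  [11.25→11.5]: (0.88+0.80)/2 × 0.25 = 0.21
  [11.5→14.5]: (0.80+0.24)/2 × 3 = 1.56
  [14.5→15]: (0.24+0.20)/2 × 0.5 = 0.11
  Sum = 198.42875 mg/L·hr

AUC = 198 mg/L·hr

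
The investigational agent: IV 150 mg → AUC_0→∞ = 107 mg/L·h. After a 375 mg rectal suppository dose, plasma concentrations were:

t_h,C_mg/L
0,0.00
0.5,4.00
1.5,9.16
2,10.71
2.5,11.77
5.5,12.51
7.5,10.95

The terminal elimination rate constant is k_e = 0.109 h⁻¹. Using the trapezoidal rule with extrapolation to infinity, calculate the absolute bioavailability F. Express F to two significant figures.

F = 0.67

Trapezoidal AUC_0→7.5 (rectal suppository):
  [0→0.5]: (0.00+4.00)/2 × 0.5 = 1.0
  [0.5→1.5]: (4.00+9.16)/2 × 1 = 6.58
  [1.5→2]: (9.16+10.71)/2 × 0.5 = 4.9675
  [2→2.5]: (10.71+11.77)/2 × 0.5 = 5.62
  [2.5→5.5]: (11.77+12.51)/2 × 3 = 36.42
  [5.5→7.5]: (12.51+10.95)/2 × 2 = 23.46
  Sum = 78.0475 mg/L·h
Tail: C_last/k_e = 10.95/0.109 = 100.459
AUC_0→∞ (rectal suppository) = 78.0475 + 100.459 = 178.5065 mg/L·h
F = (AUC_ev/D_ev)/(AUC_iv/D_iv) = (178.5065/375)/(107/150) = 0.476017/0.713333 = 0.6673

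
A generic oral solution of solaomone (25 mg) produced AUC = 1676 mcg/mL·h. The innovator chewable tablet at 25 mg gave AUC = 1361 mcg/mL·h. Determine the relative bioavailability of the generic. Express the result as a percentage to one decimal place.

F_rel = (AUC_test/D_test) / (AUC_ref/D_ref)
      = (1676/25) / (1361/25)
      = 67.04 / 54.44 = 1.2314 = 123.14%

F_rel = 123.1%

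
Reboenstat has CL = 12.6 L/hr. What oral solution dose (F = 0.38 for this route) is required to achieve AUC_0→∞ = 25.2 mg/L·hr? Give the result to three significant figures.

Dose = CL × AUC_0→∞ / F
     = 12.6 × 25.2 / 0.38 = 835.579 mg

Dose = 836 mg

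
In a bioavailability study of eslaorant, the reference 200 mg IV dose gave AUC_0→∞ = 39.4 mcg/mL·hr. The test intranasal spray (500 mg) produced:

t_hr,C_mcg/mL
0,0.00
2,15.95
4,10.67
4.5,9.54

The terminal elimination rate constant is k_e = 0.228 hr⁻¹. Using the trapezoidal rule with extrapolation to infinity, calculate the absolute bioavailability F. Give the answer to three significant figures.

Trapezoidal AUC_0→4.5 (intranasal spray):
  [0→2]: (0.00+15.95)/2 × 2 = 15.95
  [2→4]: (15.95+10.67)/2 × 2 = 26.62
  [4→4.5]: (10.67+9.54)/2 × 0.5 = 5.0525
  Sum = 47.6225 mcg/mL·hr
Tail: C_last/k_e = 9.54/0.228 = 41.842
AUC_0→∞ (intranasal spray) = 47.6225 + 41.842 = 89.4645 mcg/mL·hr
F = (AUC_ev/D_ev)/(AUC_iv/D_iv) = (89.4645/500)/(39.4/200) = 0.178929/0.197 = 0.9083

F = 0.908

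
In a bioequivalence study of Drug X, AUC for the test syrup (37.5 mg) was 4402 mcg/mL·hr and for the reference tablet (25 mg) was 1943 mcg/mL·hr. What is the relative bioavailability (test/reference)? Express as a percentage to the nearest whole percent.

F_rel = (AUC_test/D_test) / (AUC_ref/D_ref)
      = (4402/37.5) / (1943/25)
      = 117.387 / 77.72 = 1.5104 = 151.04%

F_rel = 151%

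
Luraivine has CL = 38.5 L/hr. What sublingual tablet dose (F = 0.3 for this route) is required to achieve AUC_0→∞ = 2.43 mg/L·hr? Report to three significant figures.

Dose = CL × AUC_0→∞ / F
     = 38.5 × 2.43 / 0.3 = 311.85 mg

Dose = 312 mg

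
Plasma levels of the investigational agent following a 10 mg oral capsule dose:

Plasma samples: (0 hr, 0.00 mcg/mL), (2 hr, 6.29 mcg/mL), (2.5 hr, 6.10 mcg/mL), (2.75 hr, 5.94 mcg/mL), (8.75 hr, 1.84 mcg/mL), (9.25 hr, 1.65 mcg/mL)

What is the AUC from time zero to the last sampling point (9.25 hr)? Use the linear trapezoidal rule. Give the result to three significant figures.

AUC = 35.1 mcg/mL·hr

Trapezoidal AUC_0→9.25:
  [0→2]: (0.00+6.29)/2 × 2 = 6.29
  [2→2.5]: (6.29+6.10)/2 × 0.5 = 3.0975
  [2.5→2.75]: (6.10+5.94)/2 × 0.25 = 1.505
  [2.75→8.75]: (5.94+1.84)/2 × 6 = 23.34
  [8.75→9.25]: (1.84+1.65)/2 × 0.5 = 0.8725
  Sum = 35.105 mcg/mL·hr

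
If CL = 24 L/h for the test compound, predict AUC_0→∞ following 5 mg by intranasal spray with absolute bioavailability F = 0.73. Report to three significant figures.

AUC = 0.152 mg/L·h

AUC_0→∞ = F × Dose / CL
        = 0.73 × 5 / 24 = 0.152083 mg/L·h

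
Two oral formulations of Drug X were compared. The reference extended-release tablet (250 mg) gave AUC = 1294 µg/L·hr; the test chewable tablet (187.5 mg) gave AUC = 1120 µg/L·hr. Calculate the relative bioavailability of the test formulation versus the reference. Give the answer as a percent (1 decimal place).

F_rel = (AUC_test/D_test) / (AUC_ref/D_ref)
      = (1120/187.5) / (1294/250)
      = 5.97333 / 5.176 = 1.1540 = 115.40%

F_rel = 115.4%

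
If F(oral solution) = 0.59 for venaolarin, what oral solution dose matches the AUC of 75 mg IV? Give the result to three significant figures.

For equal systemic exposure: F × D_ev = D_iv
D_ev = D_iv / F = 75 / 0.59 = 127.119 mg

D_oral = 127 mg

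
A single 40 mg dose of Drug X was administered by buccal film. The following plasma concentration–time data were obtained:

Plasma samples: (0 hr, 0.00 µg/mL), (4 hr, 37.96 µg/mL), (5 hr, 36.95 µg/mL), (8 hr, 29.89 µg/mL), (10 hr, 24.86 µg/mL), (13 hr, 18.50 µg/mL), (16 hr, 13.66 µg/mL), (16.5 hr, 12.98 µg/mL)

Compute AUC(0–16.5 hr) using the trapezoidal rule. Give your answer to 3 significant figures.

AUC = 388 µg/mL·hr

Trapezoidal AUC_0→16.5:
  [0→4]: (0.00+37.96)/2 × 4 = 75.92
  [4→5]: (37.96+36.95)/2 × 1 = 37.455
  [5→8]: (36.95+29.89)/2 × 3 = 100.26
  [8→10]: (29.89+24.86)/2 × 2 = 54.75
  [10→13]: (24.86+18.50)/2 × 3 = 65.04
  [13→16]: (18.50+13.66)/2 × 3 = 48.24
  [16→16.5]: (13.66+12.98)/2 × 0.5 = 6.66
  Sum = 388.325 µg/mL·hr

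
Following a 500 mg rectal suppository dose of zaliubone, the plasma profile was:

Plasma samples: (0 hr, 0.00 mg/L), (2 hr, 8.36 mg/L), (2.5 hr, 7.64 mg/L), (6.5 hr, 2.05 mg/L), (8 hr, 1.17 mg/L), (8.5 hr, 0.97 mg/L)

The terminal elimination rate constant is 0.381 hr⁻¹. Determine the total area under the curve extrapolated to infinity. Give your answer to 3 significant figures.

Trapezoidal AUC_0→8.5:
  [0→2]: (0.00+8.36)/2 × 2 = 8.36
  [2→2.5]: (8.36+7.64)/2 × 0.5 = 4.0
  [2.5→6.5]: (7.64+2.05)/2 × 4 = 19.38
  [6.5→8]: (2.05+1.17)/2 × 1.5 = 2.415
  [8→8.5]: (1.17+0.97)/2 × 0.5 = 0.535
  Sum = 34.69 mg/L·hr
Extrapolated tail: C_last / k_e = 0.97 / 0.381 = 2.546
AUC_0→∞ = 34.69 + 2.546 = 37.236 mg/L·hr

AUC = 37.2 mg/L·hr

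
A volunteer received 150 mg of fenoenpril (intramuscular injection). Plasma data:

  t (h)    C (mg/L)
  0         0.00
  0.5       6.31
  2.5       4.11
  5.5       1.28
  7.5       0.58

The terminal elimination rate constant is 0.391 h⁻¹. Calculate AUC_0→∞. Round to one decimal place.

AUC = 23.4 mg/L·h

Trapezoidal AUC_0→7.5:
  [0→0.5]: (0.00+6.31)/2 × 0.5 = 1.5775
  [0.5→2.5]: (6.31+4.11)/2 × 2 = 10.42
  [2.5→5.5]: (4.11+1.28)/2 × 3 = 8.085
  [5.5→7.5]: (1.28+0.58)/2 × 2 = 1.86
  Sum = 21.9425 mg/L·h
Extrapolated tail: C_last / k_e = 0.58 / 0.391 = 1.483
AUC_0→∞ = 21.9425 + 1.483 = 23.4255 mg/L·h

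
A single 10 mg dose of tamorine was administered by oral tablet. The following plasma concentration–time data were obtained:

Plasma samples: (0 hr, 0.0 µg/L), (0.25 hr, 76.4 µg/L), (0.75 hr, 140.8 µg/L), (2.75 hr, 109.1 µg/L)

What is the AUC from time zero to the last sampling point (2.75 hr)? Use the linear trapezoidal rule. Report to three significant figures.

Trapezoidal AUC_0→2.75:
  [0→0.25]: (0.0+76.4)/2 × 0.25 = 9.55
  [0.25→0.75]: (76.4+140.8)/2 × 0.5 = 54.3
  [0.75→2.75]: (140.8+109.1)/2 × 2 = 249.9
  Sum = 313.75 µg/L·hr

AUC = 314 µg/L·hr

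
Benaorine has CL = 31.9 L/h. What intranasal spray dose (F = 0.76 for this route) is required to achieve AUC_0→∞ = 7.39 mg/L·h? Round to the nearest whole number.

Dose = CL × AUC_0→∞ / F
     = 31.9 × 7.39 / 0.76 = 310.186 mg

Dose = 310 mg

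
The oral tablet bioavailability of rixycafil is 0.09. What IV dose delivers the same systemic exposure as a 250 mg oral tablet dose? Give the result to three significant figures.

D_iv = 22.5 mg

Systemic exposure from an extravascular dose = F × D_ev, so the equivalent IV dose is F × D_ev.
D_iv = F × D_ev = 0.09 × 250 = 22.5 mg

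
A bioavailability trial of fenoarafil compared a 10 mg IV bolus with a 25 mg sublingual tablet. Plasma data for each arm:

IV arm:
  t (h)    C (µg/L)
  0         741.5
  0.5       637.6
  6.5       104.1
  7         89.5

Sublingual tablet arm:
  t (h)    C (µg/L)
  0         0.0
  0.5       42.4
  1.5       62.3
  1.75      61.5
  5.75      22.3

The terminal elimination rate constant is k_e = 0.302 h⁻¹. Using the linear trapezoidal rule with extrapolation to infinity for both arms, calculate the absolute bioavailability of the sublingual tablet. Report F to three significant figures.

Trapezoidal AUC_0→7 (IV):
  [0→0.5]: (741.5+637.6)/2 × 0.5 = 344.775
  [0.5→6.5]: (637.6+104.1)/2 × 6 = 2225.1
  [6.5→7]: (104.1+89.5)/2 × 0.5 = 48.4
  Sum = 2618.275 µg/L·h
IV tail: 89.5/0.302 = 296.358; AUC_iv,0→∞ = 2618.275 + 296.358 = 2914.633 µg/L·h
Trapezoidal AUC_0→5.75 (sublingual tablet):
  [0→0.5]: (0.0+42.4)/2 × 0.5 = 10.6
  [0.5→1.5]: (42.4+62.3)/2 × 1 = 52.35
  [1.5→1.75]: (62.3+61.5)/2 × 0.25 = 15.475
  [1.75→5.75]: (61.5+22.3)/2 × 4 = 167.6
  Sum = 246.025 µg/L·h
sublingual tablet tail: 22.3/0.302 = 73.841; AUC_ev,0→∞ = 246.025 + 73.841 = 319.866 µg/L·h
F = (AUC_ev/D_ev)/(AUC_iv/D_iv) = (319.866/25)/(2914.633/10) = 12.79464/291.4633 = 0.0439

F = 0.0439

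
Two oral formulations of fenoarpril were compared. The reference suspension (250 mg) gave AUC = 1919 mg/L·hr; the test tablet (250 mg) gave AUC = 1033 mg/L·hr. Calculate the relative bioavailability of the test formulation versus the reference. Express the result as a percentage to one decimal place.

F_rel = 53.8%

F_rel = (AUC_test/D_test) / (AUC_ref/D_ref)
      = (1033/250) / (1919/250)
      = 4.132 / 7.676 = 0.5383 = 53.83%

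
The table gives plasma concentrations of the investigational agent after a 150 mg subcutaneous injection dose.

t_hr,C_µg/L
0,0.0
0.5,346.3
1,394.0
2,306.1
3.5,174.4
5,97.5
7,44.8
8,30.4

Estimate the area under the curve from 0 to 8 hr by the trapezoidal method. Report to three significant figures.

AUC = 1370 µg/L·hr

Trapezoidal AUC_0→8:
  [0→0.5]: (0.0+346.3)/2 × 0.5 = 86.575
  [0.5→1]: (346.3+394.0)/2 × 0.5 = 185.075
  [1→2]: (394.0+306.1)/2 × 1 = 350.05
  [2→3.5]: (306.1+174.4)/2 × 1.5 = 360.375
  [3.5→5]: (174.4+97.5)/2 × 1.5 = 203.925
  [5→7]: (97.5+44.8)/2 × 2 = 142.3
  [7→8]: (44.8+30.4)/2 × 1 = 37.6
  Sum = 1365.9 µg/L·hr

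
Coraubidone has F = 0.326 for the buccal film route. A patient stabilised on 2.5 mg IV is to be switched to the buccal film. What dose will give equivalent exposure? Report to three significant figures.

For equal systemic exposure: F × D_ev = D_iv
D_ev = D_iv / F = 2.5 / 0.326 = 7.66871 mg

D_buccal = 7.67 mg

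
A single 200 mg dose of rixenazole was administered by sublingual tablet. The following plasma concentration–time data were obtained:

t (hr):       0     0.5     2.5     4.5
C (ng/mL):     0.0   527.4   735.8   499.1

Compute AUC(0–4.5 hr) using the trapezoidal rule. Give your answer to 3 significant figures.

AUC = 2630 ng/mL·hr

Trapezoidal AUC_0→4.5:
  [0→0.5]: (0.0+527.4)/2 × 0.5 = 131.85
  [0.5→2.5]: (527.4+735.8)/2 × 2 = 1263.2
  [2.5→4.5]: (735.8+499.1)/2 × 2 = 1234.9
  Sum = 2629.95 ng/mL·hr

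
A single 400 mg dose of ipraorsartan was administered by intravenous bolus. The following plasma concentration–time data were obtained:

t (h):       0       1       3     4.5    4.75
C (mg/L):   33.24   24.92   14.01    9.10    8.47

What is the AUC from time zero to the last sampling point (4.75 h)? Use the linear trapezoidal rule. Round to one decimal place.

Trapezoidal AUC_0→4.75:
  [0→1]: (33.24+24.92)/2 × 1 = 29.08
  [1→3]: (24.92+14.01)/2 × 2 = 38.93
  [3→4.5]: (14.01+9.10)/2 × 1.5 = 17.3325
  [4.5→4.75]: (9.10+8.47)/2 × 0.25 = 2.19625
  Sum = 87.53875 mg/L·h

AUC = 87.5 mg/L·h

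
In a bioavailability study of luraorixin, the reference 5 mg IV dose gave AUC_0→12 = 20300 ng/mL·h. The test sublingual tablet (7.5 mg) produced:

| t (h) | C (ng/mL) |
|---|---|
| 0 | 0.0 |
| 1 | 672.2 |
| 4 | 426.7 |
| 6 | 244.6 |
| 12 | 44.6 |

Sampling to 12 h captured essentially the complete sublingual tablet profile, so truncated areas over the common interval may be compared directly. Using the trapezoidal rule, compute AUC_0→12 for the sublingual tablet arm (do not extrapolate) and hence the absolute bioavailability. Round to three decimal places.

Trapezoidal AUC_0→12 (sublingual tablet):
  [0→1]: (0.0+672.2)/2 × 1 = 336.1
  [1→4]: (672.2+426.7)/2 × 3 = 1648.35
  [4→6]: (426.7+244.6)/2 × 2 = 671.3
  [6→12]: (244.6+44.6)/2 × 6 = 867.6
  Sum = 3523.35 ng/mL·h
F = (AUC_ev/D_ev)/(AUC_iv/D_iv) = (3523.35/7.5)/(20300/5) = 469.78/4060 = 0.1157

F = 0.116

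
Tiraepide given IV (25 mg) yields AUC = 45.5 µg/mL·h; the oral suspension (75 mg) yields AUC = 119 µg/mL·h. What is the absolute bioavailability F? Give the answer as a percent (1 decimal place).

F = (AUC_ev / D_ev) / (AUC_iv / D_iv)
  = (119/75) / (45.5/25)
  = 1.58667 / 1.82 = 0.8718
  = 87.18%

F = 87.2%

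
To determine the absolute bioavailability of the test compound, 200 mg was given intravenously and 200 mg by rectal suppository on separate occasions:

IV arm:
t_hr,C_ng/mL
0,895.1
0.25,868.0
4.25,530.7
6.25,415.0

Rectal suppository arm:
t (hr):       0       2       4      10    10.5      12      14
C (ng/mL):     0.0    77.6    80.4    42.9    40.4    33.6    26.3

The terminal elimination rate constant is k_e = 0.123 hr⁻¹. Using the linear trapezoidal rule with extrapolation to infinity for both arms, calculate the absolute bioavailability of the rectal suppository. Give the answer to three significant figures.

Trapezoidal AUC_0→6.25 (IV):
  [0→0.25]: (895.1+868.0)/2 × 0.25 = 220.3875
  [0.25→4.25]: (868.0+530.7)/2 × 4 = 2797.4
  [4.25→6.25]: (530.7+415.0)/2 × 2 = 945.7
  Sum = 3963.4875 ng/mL·hr
IV tail: 415.0/0.123 = 3373.984; AUC_iv,0→∞ = 3963.4875 + 3373.984 = 7337.4715 ng/mL·hr
Trapezoidal AUC_0→14 (rectal suppository):
  [0→2]: (0.0+77.6)/2 × 2 = 77.6
  [2→4]: (77.6+80.4)/2 × 2 = 158.0
  [4→10]: (80.4+42.9)/2 × 6 = 369.9
  [10→10.5]: (42.9+40.4)/2 × 0.5 = 20.825
  [10.5→12]: (40.4+33.6)/2 × 1.5 = 55.5
  [12→14]: (33.6+26.3)/2 × 2 = 59.9
  Sum = 741.725 ng/mL·hr
rectal suppository tail: 26.3/0.123 = 213.821; AUC_ev,0→∞ = 741.725 + 213.821 = 955.546 ng/mL·hr
F = (AUC_ev/D_ev)/(AUC_iv/D_iv) = (955.546/200)/(7337.4715/200) = 4.77773/36.6874 = 0.1302

F = 0.130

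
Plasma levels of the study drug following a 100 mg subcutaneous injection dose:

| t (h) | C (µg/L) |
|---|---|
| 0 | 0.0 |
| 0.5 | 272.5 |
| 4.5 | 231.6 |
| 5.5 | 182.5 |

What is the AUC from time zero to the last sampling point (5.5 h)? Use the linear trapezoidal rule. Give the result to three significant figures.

AUC = 1280 µg/L·h

Trapezoidal AUC_0→5.5:
  [0→0.5]: (0.0+272.5)/2 × 0.5 = 68.125
  [0.5→4.5]: (272.5+231.6)/2 × 4 = 1008.2
  [4.5→5.5]: (231.6+182.5)/2 × 1 = 207.05
  Sum = 1283.375 µg/L·h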